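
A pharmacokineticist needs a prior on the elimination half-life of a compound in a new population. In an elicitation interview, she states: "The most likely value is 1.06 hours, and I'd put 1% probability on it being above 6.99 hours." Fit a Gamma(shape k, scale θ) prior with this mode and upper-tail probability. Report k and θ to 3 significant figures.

k ≈ 2.01, θ ≈ 1.05

Gamma(k,θ) with k>1 has mode (k−1)θ, so θ = 1.06/(k−1).
Need P(X < 6.99) = 0.99 with θ tied to k this way. Start at k = 2, θ = 1.06: P(X<6.99) ≈ 0.990.
Too low — raise k to concentrate. Iterating converges to k ≈ 2.01.
Then θ = 1.06/(2.01−1) ≈ 1.05.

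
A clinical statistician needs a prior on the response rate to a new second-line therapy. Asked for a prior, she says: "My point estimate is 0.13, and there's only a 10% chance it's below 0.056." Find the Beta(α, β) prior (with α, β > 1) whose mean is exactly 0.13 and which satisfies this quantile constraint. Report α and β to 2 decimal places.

With mean 0.13 fixed, write α = 0.13s, β = 0.87s where s = α+β.
Need P(θ < 0.056) = 0.1 under Beta(0.13s, 0.87s). Normal approximation: (q−m)/√(m(1−m)/s) ≈ z_{0.1} = -1.28, so s ≈ 0.13·0.87·(-1.28)²/(0.056−0.13)² = 33.9.
At s = 33.9: P(θ<0.056) ≈ 0.071. Adjusting to match 0.1 gives s ≈ 27.05.
So α = 0.13·27.05 ≈ 3.52, β = 0.87·27.05 ≈ 23.54.

α ≈ 3.52, β ≈ 23.54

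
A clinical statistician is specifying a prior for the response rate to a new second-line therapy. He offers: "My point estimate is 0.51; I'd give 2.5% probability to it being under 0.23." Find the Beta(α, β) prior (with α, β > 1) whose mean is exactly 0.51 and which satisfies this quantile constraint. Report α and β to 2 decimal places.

α ≈ 5.52, β ≈ 5.31

With mean 0.51 fixed, write α = 0.51s, β = 0.49s where s = α+β.
Need P(θ < 0.23) = 0.025 under Beta(0.51s, 0.49s). Normal approximation: (q−m)/√(m(1−m)/s) ≈ z_{0.025} = -1.96, so s ≈ 0.51·0.49·(-1.96)²/(0.23−0.51)² = 12.2.
At s = 12.2: P(θ<0.23) ≈ 0.018. Adjusting to match 0.025 gives s ≈ 10.83.
So α = 0.51·10.83 ≈ 5.52, β = 0.49·10.83 ≈ 5.31.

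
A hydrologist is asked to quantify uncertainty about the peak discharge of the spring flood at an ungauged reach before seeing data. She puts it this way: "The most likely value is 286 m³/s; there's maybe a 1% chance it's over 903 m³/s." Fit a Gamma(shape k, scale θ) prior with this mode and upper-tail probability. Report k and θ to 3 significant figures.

k ≈ 4.36, θ ≈ 85

Gamma(k,θ) with k>1 has mode (k−1)θ, so θ = 286/(k−1).
Need P(X < 903) = 0.99 with θ tied to k this way. Start at k = 2, θ = 286: P(X<903) ≈ 0.823.
Too low — raise k to concentrate. Iterating converges to k ≈ 4.36.
Then θ = 286/(4.36−1) ≈ 85.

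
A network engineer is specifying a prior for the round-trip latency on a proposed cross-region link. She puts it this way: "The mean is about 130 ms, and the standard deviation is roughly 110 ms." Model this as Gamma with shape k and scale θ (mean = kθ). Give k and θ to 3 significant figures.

For Gamma(k, scale θ): mean = kθ, variance = kθ², so CV = 1/√k.
CV = SD/mean = 110/130 = 0.8462, hence k = 1/CV² = 1.4.
Then θ = mean/k = 130/1.4 = 93.1.

k ≈ 1.4, θ ≈ 93.1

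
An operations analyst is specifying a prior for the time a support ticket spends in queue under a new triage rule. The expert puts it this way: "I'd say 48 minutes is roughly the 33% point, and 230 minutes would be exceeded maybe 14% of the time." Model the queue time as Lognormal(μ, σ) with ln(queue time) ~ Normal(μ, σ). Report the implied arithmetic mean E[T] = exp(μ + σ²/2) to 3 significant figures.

E[T] ≈ 128 minutes

If T ~ Lognormal(μ,σ) then ln T ~ Normal(μ,σ), so the p-quantile of ln T is μ + z_p·σ.
ln(48) = 3.871 and ln(230) = 5.438; z_{0.33} = -0.4399, z_{0.86} = 1.08.
σ = (5.438 − 3.871)/(1.08 − (-0.4399)) = 1.031.
μ = 3.871 − (-0.4399)·1.031 = 4.325.
E[T] = exp(μ + σ²/2) = exp(4.325 + 0.5312) = 128 minutes.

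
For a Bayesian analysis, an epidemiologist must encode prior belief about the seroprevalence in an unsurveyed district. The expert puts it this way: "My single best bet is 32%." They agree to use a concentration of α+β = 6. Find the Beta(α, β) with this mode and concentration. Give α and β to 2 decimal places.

α = 2.28, β = 3.72

For α,β > 1 the Beta mode is (α−1)/(α+β−2). With α+β = 6, the mode is (α−1)/4.
Set (α−1)/4 = 0.32 → α = 1 + 0.32·4 = 2.28.
β = 6 − α = 3.72.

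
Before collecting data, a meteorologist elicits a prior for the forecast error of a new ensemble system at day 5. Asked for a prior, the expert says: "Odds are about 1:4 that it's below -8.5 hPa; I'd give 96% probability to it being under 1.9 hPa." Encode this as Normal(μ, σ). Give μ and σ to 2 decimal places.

μ = -5.12, σ = 4.01

For Normal(μ,σ), the p-quantile is μ + z_p·σ. Here z_{0.2} = -0.8416, z_{0.96} = 1.751.
So -8.5 = μ − 0.8416σ and 1.9 = μ + 1.751σ.
Subtracting: σ = (1.9 − -8.5)/(1.751 − (-0.8416)) = 4.01.
Then μ = -8.5 − (-0.8416)·4.01 = -5.12.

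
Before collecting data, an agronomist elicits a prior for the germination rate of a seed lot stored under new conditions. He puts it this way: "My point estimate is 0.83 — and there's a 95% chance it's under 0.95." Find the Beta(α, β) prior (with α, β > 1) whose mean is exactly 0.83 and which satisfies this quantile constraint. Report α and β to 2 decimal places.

α ≈ 14.30, β ≈ 2.93

With mean 0.83 fixed, write α = 0.83s, β = 0.17s where s = α+β.
Need P(θ < 0.95) = 0.95 under Beta(0.83s, 0.17s). Normal approximation: (q−m)/√(m(1−m)/s) ≈ z_{0.95} = 1.64, so s ≈ 0.83·0.17·(1.64)²/(0.95−0.83)² = 26.5.
At s = 26.5: P(θ<0.95) ≈ 0.983. Adjusting to match 0.95 gives s ≈ 17.23.
So α = 0.83·17.23 ≈ 14.30, β = 0.17·17.23 ≈ 2.93.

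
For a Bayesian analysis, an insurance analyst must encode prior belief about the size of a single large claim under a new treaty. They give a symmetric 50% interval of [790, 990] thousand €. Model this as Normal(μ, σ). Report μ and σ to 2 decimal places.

A symmetric 50% interval runs μ ± z·σ with z = 0.6745.
Half-width = 100, so σ = 100/0.6745 = 148.26.
μ is the interval midpoint, 890.00.

μ = 890.00, σ = 148.26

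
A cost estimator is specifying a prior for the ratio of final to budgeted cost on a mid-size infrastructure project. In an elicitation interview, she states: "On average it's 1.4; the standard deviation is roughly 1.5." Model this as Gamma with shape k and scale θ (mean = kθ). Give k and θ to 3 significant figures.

k ≈ 0.871, θ ≈ 1.61

For Gamma(k, scale θ): mean = kθ, variance = kθ², so CV = 1/√k.
CV = SD/mean = 1.5/1.4 = 1.071, hence k = 1/CV² = 0.871.
Then θ = mean/k = 1.4/0.871 = 1.61.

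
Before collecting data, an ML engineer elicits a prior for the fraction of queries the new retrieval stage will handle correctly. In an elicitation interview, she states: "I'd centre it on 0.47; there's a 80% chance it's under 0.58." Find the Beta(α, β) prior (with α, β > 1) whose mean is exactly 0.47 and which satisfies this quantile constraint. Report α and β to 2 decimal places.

α ≈ 6.87, β ≈ 7.75

With mean 0.47 fixed, write α = 0.47s, β = 0.53s where s = α+β.
Need P(θ < 0.58) = 0.8 under Beta(0.47s, 0.53s). Normal approximation: (q−m)/√(m(1−m)/s) ≈ z_{0.8} = 0.842, so s ≈ 0.47·0.53·(0.842)²/(0.58−0.47)² = 14.6.
At s = 14.6: P(θ<0.58) ≈ 0.800. Adjusting to match 0.8 gives s ≈ 14.61.
So α = 0.47·14.61 ≈ 6.87, β = 0.53·14.61 ≈ 7.75.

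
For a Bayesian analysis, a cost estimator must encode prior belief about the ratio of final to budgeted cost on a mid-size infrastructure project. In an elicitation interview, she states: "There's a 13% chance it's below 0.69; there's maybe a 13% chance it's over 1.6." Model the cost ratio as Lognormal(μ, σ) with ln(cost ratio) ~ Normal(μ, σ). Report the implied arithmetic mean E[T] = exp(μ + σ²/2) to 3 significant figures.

If T ~ Lognormal(μ,σ) then ln T ~ Normal(μ,σ), so the p-quantile of ln T is μ + z_p·σ.
ln(0.69) = -0.3711 and ln(1.6) = 0.47; z_{0.13} = -1.126, z_{0.87} = 1.126.
σ = (0.47 − -0.3711)/(1.126 − (-1.126)) = 0.373.
μ = -0.3711 − (-1.126)·0.373 = 0.049.
E[T] = exp(μ + σ²/2) = exp(0.049 + 0.0697) = 1.13.

E[T] ≈ 1.13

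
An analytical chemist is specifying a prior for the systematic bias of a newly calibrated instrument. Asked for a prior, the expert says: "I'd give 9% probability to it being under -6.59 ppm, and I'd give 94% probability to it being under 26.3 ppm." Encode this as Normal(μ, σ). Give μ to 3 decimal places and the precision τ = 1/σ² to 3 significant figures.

μ = 8.639, τ = 0.00775

The p-quantile of Normal(μ,σ) is μ + z_p·σ, with z_{0.09} = -1.341 and z_{0.94} = 1.555.
Eliminate σ: μ = (z₂·x₁ − z₁·x₂)/(z₂ − z₁) = (1.555·-6.59 − (-1.341)·26.3)/2.896 = 8.639.
Then σ = (x₂ − x₁)/(z₂ − z₁) = (26.3 − -6.59)/2.896 = 11.359.
Precision τ = 1/σ² = 1/11.36² = 0.00775.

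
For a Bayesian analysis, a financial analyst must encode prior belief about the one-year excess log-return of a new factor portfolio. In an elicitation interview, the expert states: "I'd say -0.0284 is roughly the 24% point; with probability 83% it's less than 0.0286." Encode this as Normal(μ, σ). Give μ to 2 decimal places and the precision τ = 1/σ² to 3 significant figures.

μ = -0.00, τ = 849

The p-quantile of Normal(μ,σ) is μ + z_p·σ, with z_{0.24} = -0.7063 and z_{0.83} = 0.9542.
Eliminate σ: μ = (z₂·x₁ − z₁·x₂)/(z₂ − z₁) = (0.9542·-0.0284 − (-0.7063)·0.0286)/1.66 = -0.00.
Then σ = (x₂ − x₁)/(z₂ − z₁) = (0.0286 − -0.0284)/1.66 = 0.03.
Precision τ = 1/σ² = 1/0.03433² = 849.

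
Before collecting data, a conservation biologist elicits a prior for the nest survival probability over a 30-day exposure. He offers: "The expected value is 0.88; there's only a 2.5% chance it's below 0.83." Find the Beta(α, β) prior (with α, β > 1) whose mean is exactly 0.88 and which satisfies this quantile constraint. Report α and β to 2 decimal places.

With mean 0.88 fixed, write α = 0.88s, β = 0.12s where s = α+β.
Need P(θ < 0.83) = 0.025 under Beta(0.88s, 0.12s). Normal approximation: (q−m)/√(m(1−m)/s) ≈ z_{0.025} = -1.96, so s ≈ 0.88·0.12·(-1.96)²/(0.83−0.88)² = 162.3.
At s = 162.3: P(θ<0.83) ≈ 0.034. Adjusting to match 0.025 gives s ≈ 187.87.
So α = 0.88·187.87 ≈ 165.33, β = 0.12·187.87 ≈ 22.54.

α ≈ 165.33, β ≈ 22.54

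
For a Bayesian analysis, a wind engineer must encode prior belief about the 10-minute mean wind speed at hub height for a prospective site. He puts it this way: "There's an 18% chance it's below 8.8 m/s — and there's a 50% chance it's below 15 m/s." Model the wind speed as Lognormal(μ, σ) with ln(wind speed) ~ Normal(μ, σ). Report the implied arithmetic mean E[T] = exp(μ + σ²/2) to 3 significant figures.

If T ~ Lognormal(μ,σ) then ln T ~ Normal(μ,σ), so the p-quantile of ln T is μ + z_p·σ.
ln(8.8) = 2.175 and ln(15) = 2.708; z_{0.18} = -0.9154, z_{0.5} = 0.
σ = (2.708 − 2.175)/(0 − (-0.9154)) = 0.583.
μ = 2.175 − (-0.9154)·0.583 = 2.708.
E[T] = exp(μ + σ²/2) = exp(2.708 + 0.1697) = 17.8 m/s.

E[T] ≈ 17.8 m/s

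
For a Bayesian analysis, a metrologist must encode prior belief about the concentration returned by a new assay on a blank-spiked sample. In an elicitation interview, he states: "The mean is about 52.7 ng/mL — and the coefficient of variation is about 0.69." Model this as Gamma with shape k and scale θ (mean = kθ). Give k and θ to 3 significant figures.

For Gamma(k, scale θ): mean = kθ, variance = kθ², so CV = 1/√k.
CV = 0.69, hence k = 1/CV² = 2.1.
Then θ = mean/k = 52.7/2.1 = 25.1.

k ≈ 2.1, θ ≈ 25.1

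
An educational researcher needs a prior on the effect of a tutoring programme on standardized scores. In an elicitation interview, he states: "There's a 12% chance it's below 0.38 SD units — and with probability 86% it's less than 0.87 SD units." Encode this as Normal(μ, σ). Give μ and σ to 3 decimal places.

μ = 0.635, σ = 0.217

The p-quantile of Normal(μ,σ) is μ + z_p·σ, with z_{0.12} = -1.175 and z_{0.86} = 1.08.
Eliminate σ: μ = (z₂·x₁ − z₁·x₂)/(z₂ − z₁) = (1.08·0.38 − (-1.175)·0.87)/2.255 = 0.635.
Then σ = (x₂ − x₁)/(z₂ − z₁) = (0.87 − 0.38)/2.255 = 0.217.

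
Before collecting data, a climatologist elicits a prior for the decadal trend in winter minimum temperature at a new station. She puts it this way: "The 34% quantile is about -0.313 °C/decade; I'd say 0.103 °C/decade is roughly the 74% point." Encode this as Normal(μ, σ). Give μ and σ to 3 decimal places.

The p-quantile of Normal(μ,σ) is μ + z_p·σ, with z_{0.34} = -0.4125 and z_{0.74} = 0.6433.
Eliminate σ: μ = (z₂·x₁ − z₁·x₂)/(z₂ − z₁) = (0.6433·-0.313 − (-0.4125)·0.103)/1.056 = -0.150.
Then σ = (x₂ − x₁)/(z₂ − z₁) = (0.103 − -0.313)/1.056 = 0.394.

μ = -0.150, σ = 0.394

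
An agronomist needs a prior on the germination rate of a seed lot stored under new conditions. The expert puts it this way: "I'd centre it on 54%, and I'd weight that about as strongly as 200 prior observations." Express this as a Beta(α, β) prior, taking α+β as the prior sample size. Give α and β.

Under the effective-sample-size interpretation, Beta(α, β) has prior mean α/(α+β) and prior sample size α+β.
So α+β = 200 and α/(α+β) = 0.54, giving α = 0.54·200 = 108 and β = 200 − 108 = 92.

α = 108, β = 92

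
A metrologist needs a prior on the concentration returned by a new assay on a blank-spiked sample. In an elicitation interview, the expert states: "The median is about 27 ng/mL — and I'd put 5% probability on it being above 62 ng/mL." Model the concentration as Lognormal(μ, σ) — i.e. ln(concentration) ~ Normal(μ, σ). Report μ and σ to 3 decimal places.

If T ~ Lognormal(μ,σ) then ln T ~ Normal(μ,σ), so the p-quantile of ln T is μ + z_p·σ.
ln(27) = 3.296 and ln(62) = 4.127; z_{0.5} = 0, z_{0.95} = 1.645.
σ = (4.127 − 3.296)/(1.645 − (0)) = 0.505.
μ = 3.296 − (0)·0.505 = 3.296.

μ ≈ 3.296, σ ≈ 0.505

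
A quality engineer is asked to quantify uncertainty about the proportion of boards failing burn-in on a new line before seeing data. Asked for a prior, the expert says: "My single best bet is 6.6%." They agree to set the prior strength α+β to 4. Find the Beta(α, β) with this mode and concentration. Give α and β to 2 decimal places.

α = 1.13, β = 2.87

For α,β > 1 the Beta mode is (α−1)/(α+β−2). With α+β = 4, the mode is (α−1)/2.
Set (α−1)/2 = 0.066 → α = 1 + 0.066·2 = 1.13.
β = 4 − α = 2.87.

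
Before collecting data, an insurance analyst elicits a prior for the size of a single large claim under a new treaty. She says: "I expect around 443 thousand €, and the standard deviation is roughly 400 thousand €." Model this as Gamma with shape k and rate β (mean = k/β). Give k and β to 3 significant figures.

k ≈ 1.23, β ≈ 0.00277

For Gamma(k, rate β): mean = k/β, variance = k/β², so CV = 1/√k.
CV = SD/mean = 400/443 = 0.9029, hence k = 1/CV² = 1.23.
Then β = k/mean = 1.23/443 = 0.00277.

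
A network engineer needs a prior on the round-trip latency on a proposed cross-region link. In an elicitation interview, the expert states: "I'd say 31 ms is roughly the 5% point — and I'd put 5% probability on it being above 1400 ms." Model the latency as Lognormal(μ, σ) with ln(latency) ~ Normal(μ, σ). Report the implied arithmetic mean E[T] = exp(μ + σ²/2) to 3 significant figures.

If T ~ Lognormal(μ,σ) then ln T ~ Normal(μ,σ), so the p-quantile of ln T is μ + z_p·σ.
ln(31) = 3.434 and ln(1400) = 7.244; z_{0.05} = -1.645, z_{0.95} = 1.645.
σ = (7.244 − 3.434)/(1.645 − (-1.645)) = 1.158.
μ = 3.434 − (-1.645)·1.158 = 5.339.
E[T] = exp(μ + σ²/2) = exp(5.339 + 0.6707) = 407 ms.

E[T] ≈ 407 ms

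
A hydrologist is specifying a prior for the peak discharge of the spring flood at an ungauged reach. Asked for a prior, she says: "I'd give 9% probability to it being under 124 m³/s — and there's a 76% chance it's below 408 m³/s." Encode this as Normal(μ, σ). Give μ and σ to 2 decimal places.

μ = 310.01, σ = 138.74

For Normal(μ,σ), the p-quantile is μ + z_p·σ. Here z_{0.09} = -1.341, z_{0.76} = 0.7063.
So 124 = μ − 1.341σ and 408 = μ + 0.7063σ.
Subtracting: σ = (408 − 124)/(0.7063 − (-1.341)) = 138.74.
Then μ = 124 − (-1.341)·138.74 = 310.01.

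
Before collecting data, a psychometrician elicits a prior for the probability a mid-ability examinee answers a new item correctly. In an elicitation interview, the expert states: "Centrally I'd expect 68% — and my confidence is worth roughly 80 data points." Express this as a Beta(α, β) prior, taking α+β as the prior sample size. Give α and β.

α = 54.4, β = 25.6

Under the effective-sample-size interpretation, Beta(α, β) has prior mean α/(α+β) and prior sample size α+β.
So α+β = 80 and α/(α+β) = 0.68, giving α = 0.68·80 = 54.4 and β = 80 − 54.4 = 25.6.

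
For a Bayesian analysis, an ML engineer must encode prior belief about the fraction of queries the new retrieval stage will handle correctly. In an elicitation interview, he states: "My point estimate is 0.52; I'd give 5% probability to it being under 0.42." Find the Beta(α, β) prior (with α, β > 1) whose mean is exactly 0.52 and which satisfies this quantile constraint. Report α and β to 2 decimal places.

α ≈ 34.91, β ≈ 32.22

With mean 0.52 fixed, write α = 0.52s, β = 0.48s where s = α+β.
Need P(θ < 0.42) = 0.05 under Beta(0.52s, 0.48s). Normal approximation: (q−m)/√(m(1−m)/s) ≈ z_{0.05} = -1.64, so s ≈ 0.52·0.48·(-1.64)²/(0.42−0.52)² = 67.5.
At s = 67.5: P(θ<0.42) ≈ 0.049. Adjusting to match 0.05 gives s ≈ 67.13.
So α = 0.52·67.13 ≈ 34.91, β = 0.48·67.13 ≈ 32.22.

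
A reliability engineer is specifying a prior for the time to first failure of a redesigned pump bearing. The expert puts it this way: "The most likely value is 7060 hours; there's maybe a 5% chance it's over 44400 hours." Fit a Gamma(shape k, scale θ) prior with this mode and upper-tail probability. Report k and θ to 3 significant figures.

Gamma(k,θ) with k>1 has mode (k−1)θ, so θ = 7060/(k−1).
Need P(X < 44400) = 0.95 with θ tied to k this way. Start at k = 2, θ = 7060: P(X<44400) ≈ 0.986.
Too high — lower k to spread out. Iterating converges to k ≈ 1.67.
Then θ = 7060/(1.67−1) ≈ 10600.

k ≈ 1.67, θ ≈ 10600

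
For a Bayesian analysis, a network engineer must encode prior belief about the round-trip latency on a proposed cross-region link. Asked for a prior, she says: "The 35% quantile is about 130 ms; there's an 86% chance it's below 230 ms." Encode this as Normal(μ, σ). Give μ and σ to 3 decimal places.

The p-quantile of Normal(μ,σ) is μ + z_p·σ, with z_{0.35} = -0.3853 and z_{0.86} = 1.08.
Eliminate σ: μ = (z₂·x₁ − z₁·x₂)/(z₂ − z₁) = (1.08·130 − (-0.3853)·230)/1.466 = 156.290.
Then σ = (x₂ − x₁)/(z₂ − z₁) = (230 − 130)/1.466 = 68.230.

μ = 156.290, σ = 68.230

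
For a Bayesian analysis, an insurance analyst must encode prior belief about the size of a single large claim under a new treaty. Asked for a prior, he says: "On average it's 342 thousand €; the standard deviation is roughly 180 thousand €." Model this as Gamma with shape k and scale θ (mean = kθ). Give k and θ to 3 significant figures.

k ≈ 3.61, θ ≈ 94.7

For Gamma(k, scale θ): mean = kθ, variance = kθ², so CV = 1/√k.
CV = SD/mean = 180/342 = 0.5263, hence k = 1/CV² = 3.61.
Then θ = mean/k = 342/3.61 = 94.7.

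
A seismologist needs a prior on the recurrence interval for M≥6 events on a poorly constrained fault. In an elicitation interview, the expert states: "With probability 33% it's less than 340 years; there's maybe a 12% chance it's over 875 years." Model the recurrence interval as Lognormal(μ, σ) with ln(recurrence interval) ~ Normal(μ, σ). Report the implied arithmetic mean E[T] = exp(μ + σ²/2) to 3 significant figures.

If T ~ Lognormal(μ,σ) then ln T ~ Normal(μ,σ), so the p-quantile of ln T is μ + z_p·σ.
ln(340) = 5.829 and ln(875) = 6.774; z_{0.33} = -0.4399, z_{0.88} = 1.175.
σ = (6.774 − 5.829)/(1.175 − (-0.4399)) = 0.585.
μ = 5.829 − (-0.4399)·0.585 = 6.086.
E[T] = exp(μ + σ²/2) = exp(6.086 + 0.1713) = 522 years.

E[T] ≈ 522 years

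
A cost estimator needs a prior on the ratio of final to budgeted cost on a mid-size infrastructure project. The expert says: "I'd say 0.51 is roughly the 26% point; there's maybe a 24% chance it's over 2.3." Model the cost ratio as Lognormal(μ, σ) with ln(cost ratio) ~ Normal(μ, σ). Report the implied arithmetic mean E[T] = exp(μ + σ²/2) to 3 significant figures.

If T ~ Lognormal(μ,σ) then ln T ~ Normal(μ,σ), so the p-quantile of ln T is μ + z_p·σ.
ln(0.51) = -0.6733 and ln(2.3) = 0.8329; z_{0.26} = -0.6433, z_{0.76} = 0.7063.
σ = (0.8329 − -0.6733)/(0.7063 − (-0.6433)) = 1.116.
μ = -0.6733 − (-0.6433)·1.116 = 0.045.
E[T] = exp(μ + σ²/2) = exp(0.045 + 0.6228) = 1.95.

E[T] ≈ 1.95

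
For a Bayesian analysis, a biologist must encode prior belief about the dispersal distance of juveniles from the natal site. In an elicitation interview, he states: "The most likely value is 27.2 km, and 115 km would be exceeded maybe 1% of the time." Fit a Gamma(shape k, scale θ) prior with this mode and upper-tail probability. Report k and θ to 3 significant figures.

k ≈ 2.98, θ ≈ 13.7

Gamma(k,θ) with k>1 has mode (k−1)θ, so θ = 27.2/(k−1).
Need P(X < 115) = 0.99 with θ tied to k this way. Start at k = 2, θ = 27.2: P(X<115) ≈ 0.924.
Too low — raise k to concentrate. Iterating converges to k ≈ 2.98.
Then θ = 27.2/(2.98−1) ≈ 13.7.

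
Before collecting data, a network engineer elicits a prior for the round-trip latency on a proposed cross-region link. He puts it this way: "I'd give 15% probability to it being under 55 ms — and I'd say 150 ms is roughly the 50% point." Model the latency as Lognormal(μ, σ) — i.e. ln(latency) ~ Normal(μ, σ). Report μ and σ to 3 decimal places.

μ ≈ 5.011, σ ≈ 0.968

If T ~ Lognormal(μ,σ) then ln T ~ Normal(μ,σ), so the p-quantile of ln T is μ + z_p·σ.
ln(55) = 4.007 and ln(150) = 5.011; z_{0.15} = -1.036, z_{0.5} = 0.
σ = (5.011 − 4.007)/(0 − (-1.036)) = 0.968.
μ = 4.007 − (-1.036)·0.968 = 5.011.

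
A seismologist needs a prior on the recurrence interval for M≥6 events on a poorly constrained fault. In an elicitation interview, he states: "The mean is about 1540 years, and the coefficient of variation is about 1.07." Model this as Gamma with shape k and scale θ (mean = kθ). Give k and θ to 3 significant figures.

For Gamma(k, scale θ): mean = kθ, variance = kθ², so CV = 1/√k.
CV = 1.07, hence k = 1/CV² = 0.873.
Then θ = mean/k = 1540/0.873 = 1760.

k ≈ 0.873, θ ≈ 1760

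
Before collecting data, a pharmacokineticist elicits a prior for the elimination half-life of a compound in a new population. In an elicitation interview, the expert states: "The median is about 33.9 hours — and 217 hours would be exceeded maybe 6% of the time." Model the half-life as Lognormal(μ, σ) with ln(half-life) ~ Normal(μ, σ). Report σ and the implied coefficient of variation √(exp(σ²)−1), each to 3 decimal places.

σ ≈ 1.194, CV ≈ 1.778

If T ~ Lognormal(μ,σ) then ln T ~ Normal(μ,σ), so the p-quantile of ln T is μ + z_p·σ.
ln(33.9) = 3.523 and ln(217) = 5.38; z_{0.5} = 0, z_{0.94} = 1.555.
σ = (5.38 − 3.523)/(1.555 − (0)) = 1.194.
μ = 3.523 − (0)·1.194 = 3.523.
CV = √(exp(σ²)−1) = √(exp(1.4258)−1) = 1.778.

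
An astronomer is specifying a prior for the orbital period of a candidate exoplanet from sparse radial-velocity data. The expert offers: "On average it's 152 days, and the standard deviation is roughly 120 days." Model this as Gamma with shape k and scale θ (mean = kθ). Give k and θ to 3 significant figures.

For Gamma(k, scale θ): mean = kθ, variance = kθ², so CV = 1/√k.
CV = SD/mean = 120/152 = 0.7895, hence k = 1/CV² = 1.6.
Then θ = mean/k = 152/1.6 = 94.7.

k ≈ 1.6, θ ≈ 94.7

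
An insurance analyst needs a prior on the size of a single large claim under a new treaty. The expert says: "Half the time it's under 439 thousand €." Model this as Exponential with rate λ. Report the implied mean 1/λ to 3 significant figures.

Exponential median = ln 2 / λ, so λ = ln 2 / 439.0 = 0.00158.
Mean = 1/λ = 633 thousand €.

mean ≈ 633 thousand €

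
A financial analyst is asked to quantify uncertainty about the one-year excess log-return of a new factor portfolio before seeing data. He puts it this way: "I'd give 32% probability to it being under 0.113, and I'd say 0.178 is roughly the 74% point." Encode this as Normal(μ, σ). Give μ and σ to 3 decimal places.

μ = 0.140, σ = 0.059

For Normal(μ,σ), the p-quantile is μ + z_p·σ. Here z_{0.32} = -0.4677, z_{0.74} = 0.6433.
So 0.113 = μ − 0.4677σ and 0.178 = μ + 0.6433σ.
Subtracting: σ = (0.178 − 0.113)/(0.6433 − (-0.4677)) = 0.059.
Then μ = 0.113 − (-0.4677)·0.059 = 0.140.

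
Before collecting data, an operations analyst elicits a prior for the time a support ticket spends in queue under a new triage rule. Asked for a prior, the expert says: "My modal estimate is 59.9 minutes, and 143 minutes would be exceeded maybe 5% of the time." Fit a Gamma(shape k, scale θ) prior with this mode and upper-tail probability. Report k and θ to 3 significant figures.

Gamma(k,θ) with k>1 has mode (k−1)θ, so θ = 59.9/(k−1).
Need P(X < 143) = 0.95 with θ tied to k this way. Start at k = 2, θ = 59.9: P(X<143) ≈ 0.689.
Too low — raise k to concentrate. Iterating converges to k ≈ 4.6.
Then θ = 59.9/(4.6−1) ≈ 16.6.

k ≈ 4.6, θ ≈ 16.6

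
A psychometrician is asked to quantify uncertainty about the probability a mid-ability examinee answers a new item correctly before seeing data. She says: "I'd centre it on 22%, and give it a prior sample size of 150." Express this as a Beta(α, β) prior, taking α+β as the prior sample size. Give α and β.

α = 33, β = 117

Under the effective-sample-size interpretation, Beta(α, β) has prior mean α/(α+β) and prior sample size α+β.
So α+β = 150 and α/(α+β) = 0.22, giving α = 0.22·150 = 33 and β = 150 − 33 = 117.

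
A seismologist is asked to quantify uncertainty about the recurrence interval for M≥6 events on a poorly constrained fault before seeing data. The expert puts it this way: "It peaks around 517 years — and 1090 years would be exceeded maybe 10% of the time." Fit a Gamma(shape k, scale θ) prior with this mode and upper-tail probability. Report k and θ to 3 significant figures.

Gamma(k,θ) with k>1 has mode (k−1)θ, so θ = 517/(k−1).
Need P(X < 1090) = 0.9 with θ tied to k this way. Start at k = 2, θ = 517: P(X<1090) ≈ 0.623.
Too low — raise k to concentrate. Iterating converges to k ≈ 4.45.
Then θ = 517/(4.45−1) ≈ 150.

k ≈ 4.45, θ ≈ 150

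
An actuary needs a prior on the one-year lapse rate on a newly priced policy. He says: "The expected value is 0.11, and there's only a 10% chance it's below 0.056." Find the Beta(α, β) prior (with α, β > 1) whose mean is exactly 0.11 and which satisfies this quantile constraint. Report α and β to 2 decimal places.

α ≈ 5.06, β ≈ 40.92

With mean 0.11 fixed, write α = 0.11s, β = 0.89s where s = α+β.
Need P(θ < 0.056) = 0.1 under Beta(0.11s, 0.89s). Normal approximation: (q−m)/√(m(1−m)/s) ≈ z_{0.1} = -1.28, so s ≈ 0.11·0.89·(-1.28)²/(0.056−0.11)² = 55.1.
At s = 55.1: P(θ<0.056) ≈ 0.077. Adjusting to match 0.1 gives s ≈ 45.98.
So α = 0.11·45.98 ≈ 5.06, β = 0.89·45.98 ≈ 40.92.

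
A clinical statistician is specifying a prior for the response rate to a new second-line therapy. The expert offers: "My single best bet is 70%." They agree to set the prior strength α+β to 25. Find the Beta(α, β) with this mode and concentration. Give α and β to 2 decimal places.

α = 17.10, β = 7.90

For α,β > 1 the Beta mode is (α−1)/(α+β−2). With α+β = 25, the mode is (α−1)/23.
Set (α−1)/23 = 0.7 → α = 1 + 0.7·23 = 17.10.
β = 25 − α = 7.90.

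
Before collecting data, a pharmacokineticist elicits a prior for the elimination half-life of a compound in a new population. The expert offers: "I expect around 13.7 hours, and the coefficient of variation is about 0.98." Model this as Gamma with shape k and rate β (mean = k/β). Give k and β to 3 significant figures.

For Gamma(k, rate β): mean = k/β, variance = k/β², so CV = 1/√k.
CV = 0.98, hence k = 1/CV² = 1.04.
Then β = k/mean = 1.04/13.7 = 0.076.

k ≈ 1.04, β ≈ 0.076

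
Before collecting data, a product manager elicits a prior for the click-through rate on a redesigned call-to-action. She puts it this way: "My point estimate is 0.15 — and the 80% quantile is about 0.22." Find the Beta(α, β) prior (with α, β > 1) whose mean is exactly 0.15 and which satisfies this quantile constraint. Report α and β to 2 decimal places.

With mean 0.15 fixed, write α = 0.15s, β = 0.85s where s = α+β.
Need P(θ < 0.22) = 0.8 under Beta(0.15s, 0.85s). Normal approximation: (q−m)/√(m(1−m)/s) ≈ z_{0.8} = 0.842, so s ≈ 0.15·0.85·(0.842)²/(0.22−0.15)² = 18.4.
At s = 18.4: P(θ<0.22) ≈ 0.815. Adjusting to match 0.8 gives s ≈ 15.15.
So α = 0.15·15.15 ≈ 2.27, β = 0.85·15.15 ≈ 12.87.

α ≈ 2.27, β ≈ 12.87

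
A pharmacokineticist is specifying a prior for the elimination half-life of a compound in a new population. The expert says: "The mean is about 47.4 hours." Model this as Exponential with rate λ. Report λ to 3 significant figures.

Exponential mean = 1/λ, so λ = 1/47.4 = 0.0211.

λ ≈ 0.0211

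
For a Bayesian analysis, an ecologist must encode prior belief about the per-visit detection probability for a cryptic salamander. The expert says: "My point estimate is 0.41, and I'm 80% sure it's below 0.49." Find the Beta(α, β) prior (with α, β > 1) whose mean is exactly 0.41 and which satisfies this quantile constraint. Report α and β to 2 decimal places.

α ≈ 10.84, β ≈ 15.60

With mean 0.41 fixed, write α = 0.41s, β = 0.59s where s = α+β.
Need P(θ < 0.49) = 0.8 under Beta(0.41s, 0.59s). Normal approximation: (q−m)/√(m(1−m)/s) ≈ z_{0.8} = 0.842, so s ≈ 0.41·0.59·(0.842)²/(0.49−0.41)² = 26.8.
At s = 26.8: P(θ<0.49) ≈ 0.801. Adjusting to match 0.8 gives s ≈ 26.45.
So α = 0.41·26.45 ≈ 10.84, β = 0.59·26.45 ≈ 15.60.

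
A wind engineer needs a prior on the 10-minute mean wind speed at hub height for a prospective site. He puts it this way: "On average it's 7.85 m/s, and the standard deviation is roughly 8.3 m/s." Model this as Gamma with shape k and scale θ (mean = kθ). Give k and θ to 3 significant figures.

For Gamma(k, scale θ): mean = kθ, variance = kθ², so CV = 1/√k.
CV = SD/mean = 8.3/7.85 = 1.057, hence k = 1/CV² = 0.895.
Then θ = mean/k = 7.85/0.895 = 8.78.

k ≈ 0.895, θ ≈ 8.78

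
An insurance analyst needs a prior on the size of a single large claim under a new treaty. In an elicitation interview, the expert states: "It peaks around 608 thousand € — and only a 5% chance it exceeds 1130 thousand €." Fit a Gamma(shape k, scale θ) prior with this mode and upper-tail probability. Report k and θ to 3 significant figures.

k ≈ 8.24, θ ≈ 83.9

Gamma(k,θ) with k>1 has mode (k−1)θ, so θ = 608/(k−1).
Need P(X < 1130) = 0.95 with θ tied to k this way. Start at k = 2, θ = 608: P(X<1130) ≈ 0.554.
Too low — raise k to concentrate. Iterating converges to k ≈ 8.24.
Then θ = 608/(8.24−1) ≈ 83.9.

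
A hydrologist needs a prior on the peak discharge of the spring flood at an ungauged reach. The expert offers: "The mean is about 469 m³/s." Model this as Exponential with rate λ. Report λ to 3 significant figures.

Exponential mean = 1/λ, so λ = 1/469.0 = 0.00213.

λ ≈ 0.00213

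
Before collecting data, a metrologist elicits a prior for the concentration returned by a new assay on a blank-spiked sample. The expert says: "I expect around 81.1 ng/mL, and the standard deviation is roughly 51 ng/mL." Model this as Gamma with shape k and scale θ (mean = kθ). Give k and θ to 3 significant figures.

For Gamma(k, scale θ): mean = kθ, variance = kθ², so CV = 1/√k.
CV = SD/mean = 51/81.1 = 0.6289, hence k = 1/CV² = 2.53.
Then θ = mean/k = 81.1/2.53 = 32.1.

k ≈ 2.53, θ ≈ 32.1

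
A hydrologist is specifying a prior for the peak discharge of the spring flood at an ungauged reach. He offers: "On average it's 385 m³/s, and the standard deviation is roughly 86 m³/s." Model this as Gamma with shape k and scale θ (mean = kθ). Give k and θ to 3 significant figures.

k ≈ 20, θ ≈ 19.2

For Gamma(k, scale θ): mean = kθ, variance = kθ², so CV = 1/√k.
CV = SD/mean = 86/385 = 0.2234, hence k = 1/CV² = 20.
Then θ = mean/k = 385/20 = 19.2.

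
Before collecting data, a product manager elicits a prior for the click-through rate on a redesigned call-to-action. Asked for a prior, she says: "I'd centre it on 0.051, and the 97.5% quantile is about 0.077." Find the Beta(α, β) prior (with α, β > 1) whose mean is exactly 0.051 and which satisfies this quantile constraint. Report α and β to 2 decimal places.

With mean 0.051 fixed, write α = 0.051s, β = 0.949s where s = α+β.
Need P(θ < 0.077) = 0.975 under Beta(0.051s, 0.949s). Normal approximation: (q−m)/√(m(1−m)/s) ≈ z_{0.975} = 1.96, so s ≈ 0.051·0.949·(1.96)²/(0.077−0.051)² = 275.0.
At s = 275.0: P(θ<0.077) ≈ 0.964. Adjusting to match 0.975 gives s ≈ 333.51.
So α = 0.051·333.51 ≈ 17.01, β = 0.949·333.51 ≈ 316.51.

α ≈ 17.01, β ≈ 316.51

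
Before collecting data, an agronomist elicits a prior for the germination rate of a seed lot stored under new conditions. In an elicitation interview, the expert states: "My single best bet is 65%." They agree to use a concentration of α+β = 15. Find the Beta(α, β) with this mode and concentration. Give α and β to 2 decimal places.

For α,β > 1 the Beta mode is (α−1)/(α+β−2). With α+β = 15, the mode is (α−1)/13.
Set (α−1)/13 = 0.65 → α = 1 + 0.65·13 = 9.45.
β = 15 − α = 5.55.

α = 9.45, β = 5.55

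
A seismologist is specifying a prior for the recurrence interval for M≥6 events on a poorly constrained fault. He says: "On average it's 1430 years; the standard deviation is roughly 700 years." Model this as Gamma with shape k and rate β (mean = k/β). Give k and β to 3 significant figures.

k ≈ 4.17, β ≈ 0.00292

For Gamma(k, rate β): mean = k/β, variance = k/β², so CV = 1/√k.
CV = SD/mean = 700/1430 = 0.4895, hence k = 1/CV² = 4.17.
Then β = k/mean = 4.17/1430 = 0.00292.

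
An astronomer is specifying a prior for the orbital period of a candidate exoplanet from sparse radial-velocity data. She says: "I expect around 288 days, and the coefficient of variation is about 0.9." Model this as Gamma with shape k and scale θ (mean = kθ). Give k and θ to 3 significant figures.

For Gamma(k, scale θ): mean = kθ, variance = kθ², so CV = 1/√k.
CV = 0.9, hence k = 1/CV² = 1.23.
Then θ = mean/k = 288/1.23 = 233.

k ≈ 1.23, θ ≈ 233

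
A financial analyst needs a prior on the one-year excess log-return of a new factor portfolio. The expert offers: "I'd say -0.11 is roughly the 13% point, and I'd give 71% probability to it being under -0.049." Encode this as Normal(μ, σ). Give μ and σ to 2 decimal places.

The p-quantile of Normal(μ,σ) is μ + z_p·σ, with z_{0.13} = -1.126 and z_{0.71} = 0.5534.
Eliminate σ: μ = (z₂·x₁ − z₁·x₂)/(z₂ − z₁) = (0.5534·-0.11 − (-1.126)·-0.049)/1.68 = -0.07.
Then σ = (x₂ − x₁)/(z₂ − z₁) = (-0.049 − -0.11)/1.68 = 0.04.

μ = -0.07, σ = 0.04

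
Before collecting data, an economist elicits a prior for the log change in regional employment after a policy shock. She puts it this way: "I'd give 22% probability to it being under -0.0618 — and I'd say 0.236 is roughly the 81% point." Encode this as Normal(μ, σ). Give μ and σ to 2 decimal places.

μ = 0.08, σ = 0.18

The p-quantile of Normal(μ,σ) is μ + z_p·σ, with z_{0.22} = -0.7722 and z_{0.81} = 0.8779.
Eliminate σ: μ = (z₂·x₁ − z₁·x₂)/(z₂ − z₁) = (0.8779·-0.0618 − (-0.7722)·0.236)/1.65 = 0.08.
Then σ = (x₂ − x₁)/(z₂ − z₁) = (0.236 − -0.0618)/1.65 = 0.18.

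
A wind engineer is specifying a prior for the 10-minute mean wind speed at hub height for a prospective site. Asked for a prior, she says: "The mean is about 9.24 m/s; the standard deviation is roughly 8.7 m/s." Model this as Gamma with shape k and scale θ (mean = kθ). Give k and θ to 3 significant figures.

k ≈ 1.13, θ ≈ 8.19

For Gamma(k, scale θ): mean = kθ, variance = kθ², so CV = 1/√k.
CV = SD/mean = 8.7/9.24 = 0.9416, hence k = 1/CV² = 1.13.
Then θ = mean/k = 9.24/1.13 = 8.19.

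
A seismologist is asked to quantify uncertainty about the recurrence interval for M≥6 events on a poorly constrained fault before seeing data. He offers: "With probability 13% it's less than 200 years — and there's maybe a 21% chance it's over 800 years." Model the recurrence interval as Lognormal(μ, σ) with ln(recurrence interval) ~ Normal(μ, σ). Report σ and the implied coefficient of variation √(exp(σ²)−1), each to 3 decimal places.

If T ~ Lognormal(μ,σ) then ln T ~ Normal(μ,σ), so the p-quantile of ln T is μ + z_p·σ.
ln(200) = 5.298 and ln(800) = 6.685; z_{0.13} = -1.126, z_{0.79} = 0.8064.
σ = (6.685 − 5.298)/(0.8064 − (-1.126)) = 0.717.
μ = 5.298 − (-1.126)·0.717 = 6.106.
CV = √(exp(σ²)−1) = √(exp(0.5144)−1) = 0.820.

σ ≈ 0.717, CV ≈ 0.820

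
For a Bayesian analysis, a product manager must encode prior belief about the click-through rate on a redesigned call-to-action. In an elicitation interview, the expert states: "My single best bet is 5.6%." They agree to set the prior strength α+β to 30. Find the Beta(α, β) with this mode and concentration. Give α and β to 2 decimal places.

For α,β > 1 the Beta mode is (α−1)/(α+β−2). With α+β = 30, the mode is (α−1)/28.
Set (α−1)/28 = 0.056 → α = 1 + 0.056·28 = 2.57.
β = 30 − α = 27.43.

α = 2.57, β = 27.43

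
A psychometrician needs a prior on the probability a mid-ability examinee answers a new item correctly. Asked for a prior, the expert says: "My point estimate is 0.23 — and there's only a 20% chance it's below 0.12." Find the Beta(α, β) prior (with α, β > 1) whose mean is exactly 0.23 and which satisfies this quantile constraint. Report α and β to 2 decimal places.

α ≈ 2.46, β ≈ 8.22

With mean 0.23 fixed, write α = 0.23s, β = 0.77s where s = α+β.
Need P(θ < 0.12) = 0.2 under Beta(0.23s, 0.77s). Normal approximation: (q−m)/√(m(1−m)/s) ≈ z_{0.2} = -0.842, so s ≈ 0.23·0.77·(-0.842)²/(0.12−0.23)² = 10.4.
At s = 10.4: P(θ<0.12) ≈ 0.205. Adjusting to match 0.2 gives s ≈ 10.68.
So α = 0.23·10.68 ≈ 2.46, β = 0.77·10.68 ≈ 8.22.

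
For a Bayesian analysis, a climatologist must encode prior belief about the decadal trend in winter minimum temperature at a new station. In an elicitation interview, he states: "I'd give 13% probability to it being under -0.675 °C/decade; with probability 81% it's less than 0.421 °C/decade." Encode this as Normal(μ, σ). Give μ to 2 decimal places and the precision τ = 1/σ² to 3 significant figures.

μ = -0.06, τ = 3.34

For Normal(μ,σ), the p-quantile is μ + z_p·σ. Here z_{0.13} = -1.126, z_{0.81} = 0.8779.
So -0.675 = μ − 1.126σ and 0.421 = μ + 0.8779σ.
Subtracting: σ = (0.421 − -0.675)/(0.8779 − (-1.126)) = 0.55.
Then μ = -0.675 − (-1.126)·0.55 = -0.06.
Precision τ = 1/σ² = 1/0.5468² = 3.34.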